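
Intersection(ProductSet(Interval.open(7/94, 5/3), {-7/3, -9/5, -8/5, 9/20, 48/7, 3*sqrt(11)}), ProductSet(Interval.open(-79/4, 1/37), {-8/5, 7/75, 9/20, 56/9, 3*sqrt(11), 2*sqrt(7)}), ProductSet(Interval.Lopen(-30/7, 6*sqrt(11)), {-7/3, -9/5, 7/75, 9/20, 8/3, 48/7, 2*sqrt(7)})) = EmptySet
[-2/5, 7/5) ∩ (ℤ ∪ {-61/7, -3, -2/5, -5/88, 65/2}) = {-2/5, -5/88} ∪ {0, 1}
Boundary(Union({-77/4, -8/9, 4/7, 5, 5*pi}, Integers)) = Union({-77/4, -8/9, 4/7, 5*pi}, Integers)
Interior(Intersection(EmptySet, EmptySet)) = EmptySet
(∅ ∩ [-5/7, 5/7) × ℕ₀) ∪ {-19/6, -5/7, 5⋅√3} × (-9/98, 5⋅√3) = {-19/6, -5/7, 5⋅√3} × (-9/98, 5⋅√3)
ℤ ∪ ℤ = ℤ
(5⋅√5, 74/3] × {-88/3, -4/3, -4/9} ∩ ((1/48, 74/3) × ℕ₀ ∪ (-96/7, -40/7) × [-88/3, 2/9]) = ∅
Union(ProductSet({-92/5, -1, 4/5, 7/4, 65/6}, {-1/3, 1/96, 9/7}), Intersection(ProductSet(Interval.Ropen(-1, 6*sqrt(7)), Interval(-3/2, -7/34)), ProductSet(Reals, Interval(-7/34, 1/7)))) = Union(ProductSet({-92/5, -1, 4/5, 7/4, 65/6}, {-1/3, 1/96, 9/7}), ProductSet(Interval.Ropen(-1, 6*sqrt(7)), {-7/34}))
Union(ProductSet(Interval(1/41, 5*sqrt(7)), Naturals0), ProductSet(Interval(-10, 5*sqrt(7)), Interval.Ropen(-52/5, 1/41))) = Union(ProductSet(Interval(-10, 5*sqrt(7)), Interval.Ropen(-52/5, 1/41)), ProductSet(Interval(1/41, 5*sqrt(7)), Naturals0))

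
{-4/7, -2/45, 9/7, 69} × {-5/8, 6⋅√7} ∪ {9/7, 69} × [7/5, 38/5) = ({9/7, 69} × [7/5, 38/5)) ∪ ({-4/7, -2/45, 9/7, 69} × {-5/8, 6⋅√7})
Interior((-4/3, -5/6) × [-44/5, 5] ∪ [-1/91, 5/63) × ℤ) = (-4/3, -5/6) × ((-44/5, 5) ∪ ((-44/5, 5) \ ℤ))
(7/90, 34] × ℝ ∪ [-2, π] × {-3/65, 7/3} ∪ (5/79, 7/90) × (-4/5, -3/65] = ((7/90, 34] × ℝ) ∪ ([-2, π] × {-3/65, 7/3}) ∪ ((5/79, 7/90) × (-4/5, -3/65])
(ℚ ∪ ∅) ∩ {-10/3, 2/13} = {-10/3, 2/13}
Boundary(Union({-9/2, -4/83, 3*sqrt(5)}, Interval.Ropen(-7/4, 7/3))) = {-9/2, -7/4, 7/3, 3*sqrt(5)}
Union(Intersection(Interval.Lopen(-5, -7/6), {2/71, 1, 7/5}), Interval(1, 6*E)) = Interval(1, 6*E)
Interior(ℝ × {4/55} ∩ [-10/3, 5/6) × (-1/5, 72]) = ∅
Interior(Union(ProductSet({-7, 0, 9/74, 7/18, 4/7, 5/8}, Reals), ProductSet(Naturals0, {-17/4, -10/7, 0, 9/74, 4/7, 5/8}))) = EmptySet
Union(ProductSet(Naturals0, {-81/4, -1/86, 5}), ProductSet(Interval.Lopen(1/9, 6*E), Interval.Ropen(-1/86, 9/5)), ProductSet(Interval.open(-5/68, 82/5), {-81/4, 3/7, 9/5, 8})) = Union(ProductSet(Interval.open(-5/68, 82/5), {-81/4, 3/7, 9/5, 8}), ProductSet(Interval.Lopen(1/9, 6*E), Interval.Ropen(-1/86, 9/5)), ProductSet(Naturals0, {-81/4, -1/86, 5}))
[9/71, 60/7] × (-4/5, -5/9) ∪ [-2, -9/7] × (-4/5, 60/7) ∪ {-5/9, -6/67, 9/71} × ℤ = ({-5/9, -6/67, 9/71} × ℤ) ∪ ([-2, -9/7] × (-4/5, 60/7)) ∪ ([9/71, 60/7] × (-4/5, -5/9))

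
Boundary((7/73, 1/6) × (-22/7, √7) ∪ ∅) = ({7/73, 1/6} × [-22/7, √7]) ∪ ([7/73, 1/6] × {-22/7, √7})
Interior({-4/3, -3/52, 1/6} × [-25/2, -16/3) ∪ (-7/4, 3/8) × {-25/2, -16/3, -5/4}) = ∅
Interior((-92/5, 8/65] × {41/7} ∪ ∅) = ∅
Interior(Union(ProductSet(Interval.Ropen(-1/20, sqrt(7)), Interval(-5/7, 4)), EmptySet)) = ProductSet(Interval.open(-1/20, sqrt(7)), Interval.open(-5/7, 4))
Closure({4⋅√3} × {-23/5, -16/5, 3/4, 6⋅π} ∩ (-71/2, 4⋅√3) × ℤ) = ∅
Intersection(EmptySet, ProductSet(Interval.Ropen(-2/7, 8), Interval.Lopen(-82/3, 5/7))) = EmptySet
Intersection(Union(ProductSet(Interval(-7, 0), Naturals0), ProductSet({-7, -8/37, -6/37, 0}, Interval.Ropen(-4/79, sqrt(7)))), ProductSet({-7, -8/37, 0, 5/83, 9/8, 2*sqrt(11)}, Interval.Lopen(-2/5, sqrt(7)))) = ProductSet({-7, -8/37, 0}, Union(Interval.Ropen(-4/79, sqrt(7)), Range(0, 3, 1)))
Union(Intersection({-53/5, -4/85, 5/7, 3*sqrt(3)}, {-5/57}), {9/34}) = {9/34}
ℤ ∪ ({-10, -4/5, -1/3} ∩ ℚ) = ℤ ∪ {-4/5, -1/3}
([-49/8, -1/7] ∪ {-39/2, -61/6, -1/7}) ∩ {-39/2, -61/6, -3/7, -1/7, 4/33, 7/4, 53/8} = {-39/2, -61/6, -3/7, -1/7}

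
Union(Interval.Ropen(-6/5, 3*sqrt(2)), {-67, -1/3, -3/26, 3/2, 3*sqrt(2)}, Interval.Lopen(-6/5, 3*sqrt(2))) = Union({-67}, Interval(-6/5, 3*sqrt(2)))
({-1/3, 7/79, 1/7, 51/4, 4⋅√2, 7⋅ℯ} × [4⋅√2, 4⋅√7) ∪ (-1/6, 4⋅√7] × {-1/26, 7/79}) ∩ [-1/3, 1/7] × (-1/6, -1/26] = (-1/6, 1/7] × {-1/26}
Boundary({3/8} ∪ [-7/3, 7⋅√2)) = {-7/3, 7⋅√2}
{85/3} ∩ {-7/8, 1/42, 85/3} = {85/3}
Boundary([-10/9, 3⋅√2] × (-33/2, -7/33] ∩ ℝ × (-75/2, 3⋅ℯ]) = ({-10/9, 3⋅√2} × [-33/2, -7/33]) ∪ ([-10/9, 3⋅√2] × {-33/2, -7/33})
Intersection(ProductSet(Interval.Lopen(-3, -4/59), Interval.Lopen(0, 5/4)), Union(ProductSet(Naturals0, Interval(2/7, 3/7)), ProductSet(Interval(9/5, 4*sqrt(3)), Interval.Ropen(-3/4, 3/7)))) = EmptySet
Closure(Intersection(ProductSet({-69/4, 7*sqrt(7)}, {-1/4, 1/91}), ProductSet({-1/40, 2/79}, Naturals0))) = EmptySet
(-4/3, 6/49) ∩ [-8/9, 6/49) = [-8/9, 6/49)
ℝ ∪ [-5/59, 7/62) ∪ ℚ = ℚ ∪ (-∞, ∞)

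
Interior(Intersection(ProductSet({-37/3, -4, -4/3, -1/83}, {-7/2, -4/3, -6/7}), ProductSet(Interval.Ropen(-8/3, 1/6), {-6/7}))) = EmptySet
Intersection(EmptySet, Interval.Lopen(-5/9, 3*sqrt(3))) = EmptySet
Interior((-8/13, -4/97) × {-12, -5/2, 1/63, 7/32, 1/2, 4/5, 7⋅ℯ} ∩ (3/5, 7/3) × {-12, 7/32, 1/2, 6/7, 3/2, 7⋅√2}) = ∅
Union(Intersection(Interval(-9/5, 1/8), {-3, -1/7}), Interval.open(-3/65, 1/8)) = Union({-1/7}, Interval.open(-3/65, 1/8))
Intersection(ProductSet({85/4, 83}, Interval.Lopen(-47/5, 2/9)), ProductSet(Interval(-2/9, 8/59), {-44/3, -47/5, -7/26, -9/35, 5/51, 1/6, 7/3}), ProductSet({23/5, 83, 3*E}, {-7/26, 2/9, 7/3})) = EmptySet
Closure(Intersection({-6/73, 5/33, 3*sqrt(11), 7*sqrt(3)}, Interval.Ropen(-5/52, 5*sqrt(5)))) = {-6/73, 5/33, 3*sqrt(11)}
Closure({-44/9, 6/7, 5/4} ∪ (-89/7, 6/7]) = [-89/7, 6/7] ∪ {5/4}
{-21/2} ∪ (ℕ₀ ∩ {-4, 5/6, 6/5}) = {-21/2}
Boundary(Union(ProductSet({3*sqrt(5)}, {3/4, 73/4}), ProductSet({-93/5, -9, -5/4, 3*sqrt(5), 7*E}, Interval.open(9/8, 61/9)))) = Union(ProductSet({3*sqrt(5)}, {3/4, 73/4}), ProductSet({-93/5, -9, -5/4, 3*sqrt(5), 7*E}, Interval(9/8, 61/9)))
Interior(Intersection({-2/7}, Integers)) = EmptySet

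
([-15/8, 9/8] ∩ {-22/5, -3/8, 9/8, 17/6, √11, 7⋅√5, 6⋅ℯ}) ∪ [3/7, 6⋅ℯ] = {-3/8} ∪ [3/7, 6⋅ℯ]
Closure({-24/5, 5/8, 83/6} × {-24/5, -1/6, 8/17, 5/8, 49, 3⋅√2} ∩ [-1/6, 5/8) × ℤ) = ∅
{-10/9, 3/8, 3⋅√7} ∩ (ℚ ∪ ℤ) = {-10/9, 3/8}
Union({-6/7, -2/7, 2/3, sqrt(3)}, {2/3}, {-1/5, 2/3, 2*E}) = {-6/7, -2/7, -1/5, 2/3, sqrt(3), 2*E}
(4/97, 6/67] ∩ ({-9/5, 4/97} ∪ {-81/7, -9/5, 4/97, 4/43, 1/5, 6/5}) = ∅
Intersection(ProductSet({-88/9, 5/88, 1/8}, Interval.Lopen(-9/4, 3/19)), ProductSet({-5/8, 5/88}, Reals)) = ProductSet({5/88}, Interval.Lopen(-9/4, 3/19))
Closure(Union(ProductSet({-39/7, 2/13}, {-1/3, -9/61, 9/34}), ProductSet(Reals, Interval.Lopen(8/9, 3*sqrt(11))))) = Union(ProductSet({-39/7, 2/13}, {-1/3, -9/61, 9/34}), ProductSet(Reals, Interval(8/9, 3*sqrt(11))))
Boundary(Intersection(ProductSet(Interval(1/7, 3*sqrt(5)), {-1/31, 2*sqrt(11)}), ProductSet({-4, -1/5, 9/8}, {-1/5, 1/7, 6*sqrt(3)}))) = EmptySet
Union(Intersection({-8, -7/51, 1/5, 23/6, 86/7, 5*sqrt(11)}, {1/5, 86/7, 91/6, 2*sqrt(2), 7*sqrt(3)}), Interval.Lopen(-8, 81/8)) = Union({86/7}, Interval.Lopen(-8, 81/8))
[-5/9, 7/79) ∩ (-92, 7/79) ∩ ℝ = [-5/9, 7/79)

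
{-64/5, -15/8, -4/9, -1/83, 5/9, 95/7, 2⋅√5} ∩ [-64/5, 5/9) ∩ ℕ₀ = ∅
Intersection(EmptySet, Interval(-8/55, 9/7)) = EmptySet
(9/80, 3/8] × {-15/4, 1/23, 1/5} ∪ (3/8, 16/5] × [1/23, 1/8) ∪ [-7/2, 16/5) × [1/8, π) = ((9/80, 3/8] × {-15/4, 1/23, 1/5}) ∪ ([-7/2, 16/5) × [1/8, π)) ∪ ((3/8, 16/5] × [1/23, 1/8))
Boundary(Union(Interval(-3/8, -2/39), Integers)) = Union(Complement(Integers, Interval.open(-3/8, -2/39)), {-3/8, -2/39})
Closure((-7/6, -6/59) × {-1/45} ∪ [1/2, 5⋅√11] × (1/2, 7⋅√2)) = ([-7/6, -6/59] × {-1/45}) ∪ ([1/2, 5⋅√11] × [1/2, 7⋅√2])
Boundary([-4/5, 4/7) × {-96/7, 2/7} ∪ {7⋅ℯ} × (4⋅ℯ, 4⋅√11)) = ([-4/5, 4/7] × {-96/7, 2/7}) ∪ ({7⋅ℯ} × [4⋅ℯ, 4⋅√11])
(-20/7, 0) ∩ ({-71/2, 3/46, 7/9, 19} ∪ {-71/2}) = ∅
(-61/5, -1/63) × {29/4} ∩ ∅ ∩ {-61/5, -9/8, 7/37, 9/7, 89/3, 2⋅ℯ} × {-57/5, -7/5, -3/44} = ∅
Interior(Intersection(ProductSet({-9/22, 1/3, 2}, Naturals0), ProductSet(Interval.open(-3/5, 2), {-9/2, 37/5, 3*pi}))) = EmptySet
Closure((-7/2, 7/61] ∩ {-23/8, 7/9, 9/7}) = {-23/8}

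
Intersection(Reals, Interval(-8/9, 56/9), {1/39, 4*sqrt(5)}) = {1/39}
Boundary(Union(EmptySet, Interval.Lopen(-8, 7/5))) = {-8, 7/5}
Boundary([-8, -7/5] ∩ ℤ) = {-8, -7, …, -2}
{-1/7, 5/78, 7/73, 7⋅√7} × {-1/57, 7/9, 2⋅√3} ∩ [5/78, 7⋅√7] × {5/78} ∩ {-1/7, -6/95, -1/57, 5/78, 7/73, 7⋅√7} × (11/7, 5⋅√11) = ∅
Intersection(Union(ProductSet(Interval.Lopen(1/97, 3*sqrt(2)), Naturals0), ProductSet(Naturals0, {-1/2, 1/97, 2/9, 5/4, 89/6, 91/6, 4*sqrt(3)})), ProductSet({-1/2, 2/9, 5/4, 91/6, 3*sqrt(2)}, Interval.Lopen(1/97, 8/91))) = EmptySet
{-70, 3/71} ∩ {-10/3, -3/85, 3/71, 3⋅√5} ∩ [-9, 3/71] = {3/71}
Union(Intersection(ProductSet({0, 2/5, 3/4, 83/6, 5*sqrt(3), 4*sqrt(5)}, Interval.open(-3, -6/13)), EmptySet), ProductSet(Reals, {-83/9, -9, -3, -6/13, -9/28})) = ProductSet(Reals, {-83/9, -9, -3, -6/13, -9/28})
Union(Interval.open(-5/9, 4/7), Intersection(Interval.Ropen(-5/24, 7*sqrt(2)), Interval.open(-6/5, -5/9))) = Interval.open(-5/9, 4/7)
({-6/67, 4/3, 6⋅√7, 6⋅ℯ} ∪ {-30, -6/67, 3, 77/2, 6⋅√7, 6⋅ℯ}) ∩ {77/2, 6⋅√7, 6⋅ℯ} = {77/2, 6⋅√7, 6⋅ℯ}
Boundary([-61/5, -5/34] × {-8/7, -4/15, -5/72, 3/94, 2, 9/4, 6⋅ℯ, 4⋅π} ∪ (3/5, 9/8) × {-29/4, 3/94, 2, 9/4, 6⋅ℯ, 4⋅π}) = ([3/5, 9/8] × {-29/4, 3/94, 2, 9/4, 6⋅ℯ, 4⋅π}) ∪ ([-61/5, -5/34] × {-8/7, -4/15, -5/72, 3/94, 2, 9/4, 6⋅ℯ, 4⋅π})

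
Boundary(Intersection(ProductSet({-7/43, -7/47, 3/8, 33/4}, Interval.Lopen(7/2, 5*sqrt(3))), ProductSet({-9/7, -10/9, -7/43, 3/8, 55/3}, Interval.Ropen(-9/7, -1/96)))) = EmptySet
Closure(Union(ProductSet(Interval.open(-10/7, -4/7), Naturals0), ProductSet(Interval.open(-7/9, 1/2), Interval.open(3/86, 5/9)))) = Union(ProductSet({-7/9, 1/2}, Interval(3/86, 5/9)), ProductSet(Interval(-10/7, -4/7), Complement(Naturals0, Interval.open(3/86, 5/9))), ProductSet(Interval.Ropen(-10/7, -4/7), Naturals0), ProductSet(Interval(-7/9, 1/2), {3/86, 5/9}), ProductSet(Interval.open(-7/9, 1/2), Interval.open(3/86, 5/9)))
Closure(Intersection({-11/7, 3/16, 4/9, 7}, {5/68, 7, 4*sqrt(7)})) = {7}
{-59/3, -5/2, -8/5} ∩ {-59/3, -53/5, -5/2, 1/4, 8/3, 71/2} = {-59/3, -5/2}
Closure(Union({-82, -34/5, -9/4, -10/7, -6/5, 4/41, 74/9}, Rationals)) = Reals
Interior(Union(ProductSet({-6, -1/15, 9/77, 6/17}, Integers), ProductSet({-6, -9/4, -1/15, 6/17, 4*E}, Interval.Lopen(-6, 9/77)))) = EmptySet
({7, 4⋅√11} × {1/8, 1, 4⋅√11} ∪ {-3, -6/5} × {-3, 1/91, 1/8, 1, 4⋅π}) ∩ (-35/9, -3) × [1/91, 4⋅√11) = ∅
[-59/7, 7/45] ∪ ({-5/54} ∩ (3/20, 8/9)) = [-59/7, 7/45]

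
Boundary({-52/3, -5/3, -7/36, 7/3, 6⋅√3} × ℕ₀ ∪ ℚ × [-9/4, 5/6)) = (ℝ × [-9/4, 5/6]) ∪ ({-52/3, -5/3, -7/36, 7/3, 6⋅√3} × ℕ₀)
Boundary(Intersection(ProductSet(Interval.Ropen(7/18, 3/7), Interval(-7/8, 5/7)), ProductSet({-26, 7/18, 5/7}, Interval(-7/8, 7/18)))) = ProductSet({7/18}, Interval(-7/8, 7/18))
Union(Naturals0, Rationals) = Rationals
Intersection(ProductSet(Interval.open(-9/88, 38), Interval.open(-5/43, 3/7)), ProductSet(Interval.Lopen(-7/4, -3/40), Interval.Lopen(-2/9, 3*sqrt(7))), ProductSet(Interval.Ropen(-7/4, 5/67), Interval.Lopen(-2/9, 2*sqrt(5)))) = ProductSet(Interval.Lopen(-9/88, -3/40), Interval.open(-5/43, 3/7))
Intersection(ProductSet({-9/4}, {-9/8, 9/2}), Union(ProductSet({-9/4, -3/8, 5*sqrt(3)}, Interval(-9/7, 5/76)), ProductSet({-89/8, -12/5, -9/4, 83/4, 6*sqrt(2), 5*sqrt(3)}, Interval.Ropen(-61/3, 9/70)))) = ProductSet({-9/4}, {-9/8})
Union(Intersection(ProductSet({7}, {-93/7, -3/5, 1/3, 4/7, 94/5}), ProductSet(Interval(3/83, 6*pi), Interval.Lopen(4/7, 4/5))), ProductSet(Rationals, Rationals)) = ProductSet(Rationals, Rationals)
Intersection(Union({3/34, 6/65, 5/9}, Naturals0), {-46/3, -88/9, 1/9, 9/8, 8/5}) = EmptySet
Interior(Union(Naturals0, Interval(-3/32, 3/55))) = Union(Complement(Interval.open(-3/32, 3/55), Complement(Naturals0, Interval.open(-3/32, 3/55))), Complement(Naturals0, Union(Complement(Naturals0, Interval.open(-3/32, 3/55)), {-3/32, 3/55})), Complement(Range(0, 1, 1), Complement(Naturals0, Interval.open(-3/32, 3/55))), Complement(Range(0, 1, 1), Union(Complement(Naturals0, Interval.open(-3/32, 3/55)), {-3/32, 3/55})))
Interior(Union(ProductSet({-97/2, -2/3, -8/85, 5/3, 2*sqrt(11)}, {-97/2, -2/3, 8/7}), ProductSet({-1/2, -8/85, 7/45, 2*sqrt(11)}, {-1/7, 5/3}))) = EmptySet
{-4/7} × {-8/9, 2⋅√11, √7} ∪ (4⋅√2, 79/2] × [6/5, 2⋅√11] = ({-4/7} × {-8/9, 2⋅√11, √7}) ∪ ((4⋅√2, 79/2] × [6/5, 2⋅√11])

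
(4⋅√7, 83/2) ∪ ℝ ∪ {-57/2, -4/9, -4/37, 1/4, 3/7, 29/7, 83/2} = (-∞, ∞)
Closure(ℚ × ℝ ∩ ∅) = ∅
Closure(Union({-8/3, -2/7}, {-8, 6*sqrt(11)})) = {-8, -8/3, -2/7, 6*sqrt(11)}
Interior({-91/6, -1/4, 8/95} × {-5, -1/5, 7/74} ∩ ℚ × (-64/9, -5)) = ∅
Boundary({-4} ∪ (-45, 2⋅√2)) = {-45, 2⋅√2}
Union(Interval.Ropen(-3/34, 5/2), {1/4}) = Interval.Ropen(-3/34, 5/2)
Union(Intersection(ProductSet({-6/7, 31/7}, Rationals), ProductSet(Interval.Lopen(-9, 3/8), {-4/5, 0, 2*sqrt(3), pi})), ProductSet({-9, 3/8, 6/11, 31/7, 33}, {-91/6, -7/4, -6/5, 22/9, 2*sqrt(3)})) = Union(ProductSet({-6/7}, {-4/5, 0}), ProductSet({-9, 3/8, 6/11, 31/7, 33}, {-91/6, -7/4, -6/5, 22/9, 2*sqrt(3)}))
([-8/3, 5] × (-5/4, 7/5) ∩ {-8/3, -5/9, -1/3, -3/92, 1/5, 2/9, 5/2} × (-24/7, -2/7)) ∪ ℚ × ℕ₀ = (ℚ × ℕ₀) ∪ ({-8/3, -5/9, -1/3, -3/92, 1/5, 2/9, 5/2} × (-5/4, -2/7))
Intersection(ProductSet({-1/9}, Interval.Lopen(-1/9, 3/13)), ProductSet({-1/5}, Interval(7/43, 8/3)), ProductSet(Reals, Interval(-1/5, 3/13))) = EmptySet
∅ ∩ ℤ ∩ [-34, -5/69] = ∅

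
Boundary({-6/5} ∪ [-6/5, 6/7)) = {-6/5, 6/7}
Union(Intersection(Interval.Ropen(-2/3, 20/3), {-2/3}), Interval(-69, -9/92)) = Interval(-69, -9/92)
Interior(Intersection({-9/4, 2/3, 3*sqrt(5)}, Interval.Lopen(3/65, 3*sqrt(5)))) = EmptySet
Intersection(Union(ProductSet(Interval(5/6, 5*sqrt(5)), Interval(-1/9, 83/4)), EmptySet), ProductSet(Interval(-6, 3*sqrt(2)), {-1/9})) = ProductSet(Interval(5/6, 3*sqrt(2)), {-1/9})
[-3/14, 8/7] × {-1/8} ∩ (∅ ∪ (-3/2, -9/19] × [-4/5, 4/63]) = ∅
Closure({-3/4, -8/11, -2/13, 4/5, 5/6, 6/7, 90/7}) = {-3/4, -8/11, -2/13, 4/5, 5/6, 6/7, 90/7}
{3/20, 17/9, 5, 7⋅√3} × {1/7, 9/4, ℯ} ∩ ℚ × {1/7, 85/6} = {3/20, 17/9, 5} × {1/7}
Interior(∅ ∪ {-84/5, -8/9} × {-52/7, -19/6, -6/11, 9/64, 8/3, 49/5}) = ∅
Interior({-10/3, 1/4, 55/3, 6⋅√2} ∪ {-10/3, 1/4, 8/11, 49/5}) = ∅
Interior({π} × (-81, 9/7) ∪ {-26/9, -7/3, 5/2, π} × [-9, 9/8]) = ∅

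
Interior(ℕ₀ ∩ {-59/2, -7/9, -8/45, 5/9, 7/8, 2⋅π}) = ∅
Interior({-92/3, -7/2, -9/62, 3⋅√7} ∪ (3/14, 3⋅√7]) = (3/14, 3⋅√7)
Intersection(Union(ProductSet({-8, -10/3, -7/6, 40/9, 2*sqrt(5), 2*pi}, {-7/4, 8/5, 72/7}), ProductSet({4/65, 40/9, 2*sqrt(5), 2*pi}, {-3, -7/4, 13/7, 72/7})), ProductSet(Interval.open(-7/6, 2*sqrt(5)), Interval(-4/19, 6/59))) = EmptySet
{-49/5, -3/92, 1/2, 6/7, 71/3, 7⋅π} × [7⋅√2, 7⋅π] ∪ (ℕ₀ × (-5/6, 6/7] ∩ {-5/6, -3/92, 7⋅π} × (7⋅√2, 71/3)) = {-49/5, -3/92, 1/2, 6/7, 71/3, 7⋅π} × [7⋅√2, 7⋅π]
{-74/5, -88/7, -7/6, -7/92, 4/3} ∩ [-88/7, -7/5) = {-88/7}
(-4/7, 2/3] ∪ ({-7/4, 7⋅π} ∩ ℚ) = {-7/4} ∪ (-4/7, 2/3]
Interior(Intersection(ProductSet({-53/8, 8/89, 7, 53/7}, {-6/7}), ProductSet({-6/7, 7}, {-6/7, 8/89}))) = EmptySet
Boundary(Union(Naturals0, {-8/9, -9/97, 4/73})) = Union({-8/9, -9/97, 4/73}, Naturals0)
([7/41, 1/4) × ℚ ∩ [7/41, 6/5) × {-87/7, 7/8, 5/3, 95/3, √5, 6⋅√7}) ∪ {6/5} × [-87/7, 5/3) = ({6/5} × [-87/7, 5/3)) ∪ ([7/41, 1/4) × {-87/7, 7/8, 5/3, 95/3})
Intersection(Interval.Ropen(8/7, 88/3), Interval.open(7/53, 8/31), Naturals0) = EmptySet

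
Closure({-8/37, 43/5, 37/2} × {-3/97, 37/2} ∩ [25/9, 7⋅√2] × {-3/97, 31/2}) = {43/5} × {-3/97}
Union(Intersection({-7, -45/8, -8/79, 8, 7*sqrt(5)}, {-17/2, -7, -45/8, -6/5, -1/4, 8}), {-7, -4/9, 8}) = {-7, -45/8, -4/9, 8}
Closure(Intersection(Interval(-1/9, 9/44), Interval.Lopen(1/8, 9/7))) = Interval(1/8, 9/44)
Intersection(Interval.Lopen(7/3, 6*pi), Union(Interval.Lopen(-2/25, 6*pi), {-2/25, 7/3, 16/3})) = Interval.Lopen(7/3, 6*pi)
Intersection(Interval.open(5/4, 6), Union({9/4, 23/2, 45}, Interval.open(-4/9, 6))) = Interval.open(5/4, 6)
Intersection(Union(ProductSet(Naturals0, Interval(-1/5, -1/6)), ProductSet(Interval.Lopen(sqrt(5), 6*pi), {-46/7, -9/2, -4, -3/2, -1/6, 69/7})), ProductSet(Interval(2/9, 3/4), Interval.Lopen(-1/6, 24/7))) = EmptySet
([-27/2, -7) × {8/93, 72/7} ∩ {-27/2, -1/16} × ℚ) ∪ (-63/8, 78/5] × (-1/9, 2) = ({-27/2} × {8/93, 72/7}) ∪ ((-63/8, 78/5] × (-1/9, 2))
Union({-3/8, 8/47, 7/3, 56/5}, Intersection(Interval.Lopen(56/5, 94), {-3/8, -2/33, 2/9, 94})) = {-3/8, 8/47, 7/3, 56/5, 94}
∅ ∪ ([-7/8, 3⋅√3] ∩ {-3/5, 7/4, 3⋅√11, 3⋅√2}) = {-3/5, 7/4, 3⋅√2}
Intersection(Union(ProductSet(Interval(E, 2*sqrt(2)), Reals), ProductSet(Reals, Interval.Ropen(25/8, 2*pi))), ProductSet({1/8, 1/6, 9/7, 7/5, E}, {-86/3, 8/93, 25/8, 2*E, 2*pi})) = Union(ProductSet({E}, {-86/3, 8/93, 25/8, 2*E, 2*pi}), ProductSet({1/8, 1/6, 9/7, 7/5, E}, {25/8, 2*E}))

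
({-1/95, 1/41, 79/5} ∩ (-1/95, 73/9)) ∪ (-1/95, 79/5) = (-1/95, 79/5)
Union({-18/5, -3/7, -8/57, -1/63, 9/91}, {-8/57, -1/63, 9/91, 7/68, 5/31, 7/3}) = {-18/5, -3/7, -8/57, -1/63, 9/91, 7/68, 5/31, 7/3}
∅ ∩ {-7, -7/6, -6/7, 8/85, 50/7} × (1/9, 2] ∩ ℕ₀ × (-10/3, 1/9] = ∅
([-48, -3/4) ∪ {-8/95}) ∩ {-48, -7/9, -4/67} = {-48, -7/9}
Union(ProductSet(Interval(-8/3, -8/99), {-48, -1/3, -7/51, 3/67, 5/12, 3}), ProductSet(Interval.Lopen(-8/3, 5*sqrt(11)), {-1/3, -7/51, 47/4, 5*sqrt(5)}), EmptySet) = Union(ProductSet(Interval(-8/3, -8/99), {-48, -1/3, -7/51, 3/67, 5/12, 3}), ProductSet(Interval.Lopen(-8/3, 5*sqrt(11)), {-1/3, -7/51, 47/4, 5*sqrt(5)}))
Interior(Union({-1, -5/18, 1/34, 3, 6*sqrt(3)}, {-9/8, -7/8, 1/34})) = EmptySet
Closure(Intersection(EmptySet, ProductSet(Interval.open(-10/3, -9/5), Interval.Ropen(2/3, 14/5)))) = EmptySet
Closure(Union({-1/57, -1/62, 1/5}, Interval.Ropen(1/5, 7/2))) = Union({-1/57, -1/62}, Interval(1/5, 7/2))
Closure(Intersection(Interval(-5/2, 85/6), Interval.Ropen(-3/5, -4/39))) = Interval(-3/5, -4/39)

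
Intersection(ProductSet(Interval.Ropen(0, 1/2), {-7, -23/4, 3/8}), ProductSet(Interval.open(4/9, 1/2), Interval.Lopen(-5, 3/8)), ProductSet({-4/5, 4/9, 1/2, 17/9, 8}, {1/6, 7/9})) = EmptySet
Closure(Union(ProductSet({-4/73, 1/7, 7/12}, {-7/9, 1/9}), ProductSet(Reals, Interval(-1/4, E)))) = Union(ProductSet({-4/73, 1/7, 7/12}, {-7/9, 1/9}), ProductSet(Reals, Interval(-1/4, E)))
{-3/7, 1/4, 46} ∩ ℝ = {-3/7, 1/4, 46}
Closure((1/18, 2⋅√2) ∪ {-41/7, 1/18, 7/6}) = {-41/7} ∪ [1/18, 2⋅√2]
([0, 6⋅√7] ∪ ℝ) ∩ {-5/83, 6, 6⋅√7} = {-5/83, 6, 6⋅√7}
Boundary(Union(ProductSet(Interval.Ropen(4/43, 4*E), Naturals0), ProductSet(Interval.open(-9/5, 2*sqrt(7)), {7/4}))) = Union(ProductSet(Interval(-9/5, 2*sqrt(7)), {7/4}), ProductSet(Interval(4/43, 4*E), Naturals0))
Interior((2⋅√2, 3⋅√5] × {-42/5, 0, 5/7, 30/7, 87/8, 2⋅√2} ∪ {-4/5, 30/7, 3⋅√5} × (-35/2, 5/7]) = ∅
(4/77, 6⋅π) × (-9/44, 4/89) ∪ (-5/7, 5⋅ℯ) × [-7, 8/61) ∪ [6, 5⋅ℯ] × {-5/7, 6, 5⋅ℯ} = ((-5/7, 5⋅ℯ) × [-7, 8/61)) ∪ ((4/77, 6⋅π) × (-9/44, 4/89)) ∪ ([6, 5⋅ℯ] × {-5/7, 6, 5⋅ℯ})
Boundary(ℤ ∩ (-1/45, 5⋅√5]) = {0, 1, …, 11}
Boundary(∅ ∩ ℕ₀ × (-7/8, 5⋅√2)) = ∅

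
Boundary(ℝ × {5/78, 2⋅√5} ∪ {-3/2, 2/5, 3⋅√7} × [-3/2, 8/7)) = (ℝ × {5/78, 2⋅√5}) ∪ ({-3/2, 2/5, 3⋅√7} × [-3/2, 8/7])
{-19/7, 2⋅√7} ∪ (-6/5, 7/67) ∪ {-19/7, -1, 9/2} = {-19/7, 9/2, 2⋅√7} ∪ (-6/5, 7/67)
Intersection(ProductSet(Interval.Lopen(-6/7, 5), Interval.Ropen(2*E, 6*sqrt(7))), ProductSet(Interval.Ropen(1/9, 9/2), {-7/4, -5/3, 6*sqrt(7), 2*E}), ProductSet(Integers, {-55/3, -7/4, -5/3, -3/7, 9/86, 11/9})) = EmptySet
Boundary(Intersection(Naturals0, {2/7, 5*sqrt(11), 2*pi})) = EmptySet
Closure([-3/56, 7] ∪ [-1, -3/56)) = [-1, 7]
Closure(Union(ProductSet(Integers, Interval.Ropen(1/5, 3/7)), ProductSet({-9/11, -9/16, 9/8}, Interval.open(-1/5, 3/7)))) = Union(ProductSet({-9/11, -9/16, 9/8}, Interval(-1/5, 3/7)), ProductSet(Integers, Interval(1/5, 3/7)))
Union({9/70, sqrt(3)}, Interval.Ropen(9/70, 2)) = Interval.Ropen(9/70, 2)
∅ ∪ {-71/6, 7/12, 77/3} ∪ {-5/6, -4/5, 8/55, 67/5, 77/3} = {-71/6, -5/6, -4/5, 8/55, 7/12, 67/5, 77/3}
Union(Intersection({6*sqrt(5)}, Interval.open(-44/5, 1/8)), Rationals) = Rationals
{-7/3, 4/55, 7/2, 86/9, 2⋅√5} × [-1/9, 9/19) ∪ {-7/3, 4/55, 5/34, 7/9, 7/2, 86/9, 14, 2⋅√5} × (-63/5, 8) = {-7/3, 4/55, 5/34, 7/9, 7/2, 86/9, 14, 2⋅√5} × (-63/5, 8)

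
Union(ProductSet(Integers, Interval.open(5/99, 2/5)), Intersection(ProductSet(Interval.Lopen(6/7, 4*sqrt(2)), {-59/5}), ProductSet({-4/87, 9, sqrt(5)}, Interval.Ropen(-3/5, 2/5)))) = ProductSet(Integers, Interval.open(5/99, 2/5))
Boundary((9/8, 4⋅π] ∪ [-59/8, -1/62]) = {-59/8, -1/62, 9/8, 4⋅π}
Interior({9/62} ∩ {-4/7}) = ∅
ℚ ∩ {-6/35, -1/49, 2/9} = {-6/35, -1/49, 2/9}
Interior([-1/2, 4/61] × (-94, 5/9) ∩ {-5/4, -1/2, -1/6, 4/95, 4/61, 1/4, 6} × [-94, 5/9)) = ∅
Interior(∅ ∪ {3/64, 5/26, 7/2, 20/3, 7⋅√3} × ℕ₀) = ∅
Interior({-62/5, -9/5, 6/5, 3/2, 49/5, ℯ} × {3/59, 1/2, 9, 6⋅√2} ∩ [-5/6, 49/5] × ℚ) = ∅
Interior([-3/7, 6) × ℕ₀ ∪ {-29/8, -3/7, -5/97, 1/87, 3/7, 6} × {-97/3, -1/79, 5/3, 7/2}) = ∅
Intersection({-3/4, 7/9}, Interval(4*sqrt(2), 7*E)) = EmptySet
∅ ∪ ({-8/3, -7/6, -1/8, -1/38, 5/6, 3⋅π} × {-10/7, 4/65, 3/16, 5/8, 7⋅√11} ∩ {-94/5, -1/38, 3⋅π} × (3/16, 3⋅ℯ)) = {-1/38, 3⋅π} × {5/8}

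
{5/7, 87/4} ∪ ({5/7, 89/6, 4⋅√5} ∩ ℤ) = {5/7, 87/4}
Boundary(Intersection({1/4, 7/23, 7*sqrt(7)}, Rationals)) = {1/4, 7/23}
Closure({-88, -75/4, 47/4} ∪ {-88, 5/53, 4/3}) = {-88, -75/4, 5/53, 4/3, 47/4}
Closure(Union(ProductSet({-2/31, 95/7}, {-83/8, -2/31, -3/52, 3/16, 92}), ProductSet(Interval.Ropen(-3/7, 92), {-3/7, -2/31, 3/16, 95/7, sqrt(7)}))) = Union(ProductSet({-2/31, 95/7}, {-83/8, -2/31, -3/52, 3/16, 92}), ProductSet(Interval(-3/7, 92), {-3/7, -2/31, 3/16, 95/7, sqrt(7)}))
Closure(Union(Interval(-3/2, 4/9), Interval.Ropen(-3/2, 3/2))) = Interval(-3/2, 3/2)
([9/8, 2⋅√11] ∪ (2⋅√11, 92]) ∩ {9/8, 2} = {9/8, 2}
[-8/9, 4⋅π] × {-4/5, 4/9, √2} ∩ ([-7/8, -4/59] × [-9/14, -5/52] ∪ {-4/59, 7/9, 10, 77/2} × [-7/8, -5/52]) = {-4/59, 7/9, 10} × {-4/5}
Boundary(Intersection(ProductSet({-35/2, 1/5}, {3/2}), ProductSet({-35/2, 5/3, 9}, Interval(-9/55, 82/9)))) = ProductSet({-35/2}, {3/2})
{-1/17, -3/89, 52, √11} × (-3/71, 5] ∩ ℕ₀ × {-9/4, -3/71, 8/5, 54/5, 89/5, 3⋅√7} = {52} × {8/5}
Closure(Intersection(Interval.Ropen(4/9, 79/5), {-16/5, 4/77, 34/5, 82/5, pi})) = {34/5, pi}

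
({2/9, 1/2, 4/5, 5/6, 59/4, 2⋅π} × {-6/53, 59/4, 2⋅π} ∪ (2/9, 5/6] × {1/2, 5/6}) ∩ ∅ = ∅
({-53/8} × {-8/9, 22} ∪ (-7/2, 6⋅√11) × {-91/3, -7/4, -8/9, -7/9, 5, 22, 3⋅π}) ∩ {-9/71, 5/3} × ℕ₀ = {-9/71, 5/3} × {5, 22}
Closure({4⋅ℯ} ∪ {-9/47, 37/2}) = {-9/47, 37/2, 4⋅ℯ}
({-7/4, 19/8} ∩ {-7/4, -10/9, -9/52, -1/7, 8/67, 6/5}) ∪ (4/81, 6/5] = {-7/4} ∪ (4/81, 6/5]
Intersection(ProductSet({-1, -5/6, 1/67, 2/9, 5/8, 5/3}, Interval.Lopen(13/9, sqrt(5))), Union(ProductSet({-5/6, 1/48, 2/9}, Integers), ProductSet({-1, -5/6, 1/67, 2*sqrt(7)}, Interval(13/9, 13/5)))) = Union(ProductSet({-5/6, 2/9}, Range(2, 3, 1)), ProductSet({-1, -5/6, 1/67}, Interval.Lopen(13/9, sqrt(5))))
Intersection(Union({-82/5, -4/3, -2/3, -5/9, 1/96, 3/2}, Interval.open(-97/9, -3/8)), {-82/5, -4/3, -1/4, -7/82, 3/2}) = {-82/5, -4/3, 3/2}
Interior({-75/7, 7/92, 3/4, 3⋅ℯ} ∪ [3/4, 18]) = (3/4, 18)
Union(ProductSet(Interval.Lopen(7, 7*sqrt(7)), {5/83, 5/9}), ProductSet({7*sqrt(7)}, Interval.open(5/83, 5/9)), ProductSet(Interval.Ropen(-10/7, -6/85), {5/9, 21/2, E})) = Union(ProductSet({7*sqrt(7)}, Interval.open(5/83, 5/9)), ProductSet(Interval.Ropen(-10/7, -6/85), {5/9, 21/2, E}), ProductSet(Interval.Lopen(7, 7*sqrt(7)), {5/83, 5/9}))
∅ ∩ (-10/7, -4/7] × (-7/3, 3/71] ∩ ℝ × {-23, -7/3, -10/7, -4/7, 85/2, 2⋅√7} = ∅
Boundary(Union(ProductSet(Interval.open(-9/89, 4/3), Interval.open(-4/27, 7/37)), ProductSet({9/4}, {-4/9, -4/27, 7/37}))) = Union(ProductSet({9/4}, {-4/9, -4/27, 7/37}), ProductSet({-9/89, 4/3}, Interval(-4/27, 7/37)), ProductSet(Interval(-9/89, 4/3), {-4/27, 7/37}))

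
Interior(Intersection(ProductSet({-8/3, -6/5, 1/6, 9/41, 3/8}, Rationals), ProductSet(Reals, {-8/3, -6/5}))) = EmptySet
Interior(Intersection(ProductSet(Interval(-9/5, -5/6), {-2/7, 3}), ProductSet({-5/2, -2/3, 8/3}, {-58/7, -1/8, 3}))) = EmptySet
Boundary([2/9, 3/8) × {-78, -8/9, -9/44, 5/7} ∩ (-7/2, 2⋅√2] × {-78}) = [2/9, 3/8] × {-78}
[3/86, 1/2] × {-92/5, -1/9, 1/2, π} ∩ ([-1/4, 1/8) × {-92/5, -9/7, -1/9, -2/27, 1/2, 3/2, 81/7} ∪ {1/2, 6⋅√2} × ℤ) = [3/86, 1/8) × {-92/5, -1/9, 1/2}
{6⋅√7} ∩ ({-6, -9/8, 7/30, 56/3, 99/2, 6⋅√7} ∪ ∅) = {6⋅√7}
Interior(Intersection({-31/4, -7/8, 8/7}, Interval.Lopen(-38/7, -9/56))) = EmptySet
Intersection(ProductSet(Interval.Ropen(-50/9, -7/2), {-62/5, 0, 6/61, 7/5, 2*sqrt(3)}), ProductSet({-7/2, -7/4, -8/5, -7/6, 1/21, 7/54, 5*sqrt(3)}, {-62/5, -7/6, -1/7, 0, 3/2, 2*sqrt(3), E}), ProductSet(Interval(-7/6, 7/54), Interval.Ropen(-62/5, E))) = EmptySet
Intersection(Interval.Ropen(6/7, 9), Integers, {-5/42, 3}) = {3}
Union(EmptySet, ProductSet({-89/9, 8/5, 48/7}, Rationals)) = ProductSet({-89/9, 8/5, 48/7}, Rationals)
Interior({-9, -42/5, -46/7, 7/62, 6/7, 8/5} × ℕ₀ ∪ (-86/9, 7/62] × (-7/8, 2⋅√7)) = (((-86/9, -9) ∪ (-9, -42/5) ∪ (-42/5, -46/7) ∪ (-46/7, 7/62)) × ((-7/8, 2⋅√7) ∪ ((-7/8, 2⋅√7) \ ℕ₀))) ∪ ({-9, -42/5, -46/7} × ((ℕ₀ \ ({-7/8, 2⋅√7} ∪ (ℕ₀ \ (-7/8, 2⋅√7)))) ∪ (ℕ₀ \ ([-7/8, 2⋅√7] ∪ (ℕ₀ \ (-7/8, 2⋅√7)))))) ∪ ((-86/9, 7/62) × (((-7/8, 2⋅√7) \ ℕ₀ \ (-7/8, 2⋅√7)) ∪ ((-7/8, 2⋅√7) \ (ℕ₀ ∪ (ℕ₀ \ (-7/8, 2⋅√7))))))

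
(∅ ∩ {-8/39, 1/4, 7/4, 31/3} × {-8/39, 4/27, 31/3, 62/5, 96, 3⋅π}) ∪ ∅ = ∅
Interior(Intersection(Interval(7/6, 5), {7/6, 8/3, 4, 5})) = EmptySet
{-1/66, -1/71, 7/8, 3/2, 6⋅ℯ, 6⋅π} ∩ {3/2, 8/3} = {3/2}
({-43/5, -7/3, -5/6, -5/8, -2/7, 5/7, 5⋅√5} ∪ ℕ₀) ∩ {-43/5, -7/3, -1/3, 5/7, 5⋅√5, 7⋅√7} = {-43/5, -7/3, 5/7, 5⋅√5}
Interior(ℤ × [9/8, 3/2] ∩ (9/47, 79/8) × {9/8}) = ∅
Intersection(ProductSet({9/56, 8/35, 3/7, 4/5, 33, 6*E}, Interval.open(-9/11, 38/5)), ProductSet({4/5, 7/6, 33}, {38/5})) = EmptySet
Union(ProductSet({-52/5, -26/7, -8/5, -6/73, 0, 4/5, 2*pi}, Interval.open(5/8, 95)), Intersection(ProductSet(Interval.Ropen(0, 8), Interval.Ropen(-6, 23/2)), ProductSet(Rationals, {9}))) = Union(ProductSet({-52/5, -26/7, -8/5, -6/73, 0, 4/5, 2*pi}, Interval.open(5/8, 95)), ProductSet(Intersection(Interval.Ropen(0, 8), Rationals), {9}))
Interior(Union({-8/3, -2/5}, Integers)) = EmptySet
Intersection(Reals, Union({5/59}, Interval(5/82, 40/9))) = Interval(5/82, 40/9)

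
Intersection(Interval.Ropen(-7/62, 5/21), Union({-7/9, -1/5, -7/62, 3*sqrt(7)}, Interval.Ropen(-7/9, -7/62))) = {-7/62}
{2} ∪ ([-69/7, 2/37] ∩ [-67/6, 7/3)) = [-69/7, 2/37] ∪ {2}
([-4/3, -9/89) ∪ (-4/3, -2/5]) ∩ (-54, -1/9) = [-4/3, -1/9)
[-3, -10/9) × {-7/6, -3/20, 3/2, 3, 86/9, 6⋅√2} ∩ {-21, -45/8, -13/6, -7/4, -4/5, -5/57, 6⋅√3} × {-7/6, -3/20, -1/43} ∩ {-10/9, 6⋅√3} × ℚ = ∅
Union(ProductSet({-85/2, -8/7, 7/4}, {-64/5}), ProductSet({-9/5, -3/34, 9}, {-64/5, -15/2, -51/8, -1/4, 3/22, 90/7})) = Union(ProductSet({-85/2, -8/7, 7/4}, {-64/5}), ProductSet({-9/5, -3/34, 9}, {-64/5, -15/2, -51/8, -1/4, 3/22, 90/7}))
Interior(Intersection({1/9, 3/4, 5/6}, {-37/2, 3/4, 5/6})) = EmptySet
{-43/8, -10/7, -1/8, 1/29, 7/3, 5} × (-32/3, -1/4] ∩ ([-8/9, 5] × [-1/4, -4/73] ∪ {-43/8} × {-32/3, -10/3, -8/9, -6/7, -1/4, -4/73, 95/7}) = ({-43/8} × {-10/3, -8/9, -6/7, -1/4}) ∪ ({-1/8, 1/29, 7/3, 5} × {-1/4})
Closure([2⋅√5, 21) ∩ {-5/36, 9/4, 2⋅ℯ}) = {2⋅ℯ}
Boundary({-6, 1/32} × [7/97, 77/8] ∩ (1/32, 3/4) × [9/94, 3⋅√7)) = ∅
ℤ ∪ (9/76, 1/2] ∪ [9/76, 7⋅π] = ℤ ∪ [9/76, 7⋅π]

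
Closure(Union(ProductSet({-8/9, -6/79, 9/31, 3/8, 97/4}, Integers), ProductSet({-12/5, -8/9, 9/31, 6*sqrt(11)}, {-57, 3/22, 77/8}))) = Union(ProductSet({-12/5, -8/9, 9/31, 6*sqrt(11)}, {-57, 3/22, 77/8}), ProductSet({-8/9, -6/79, 9/31, 3/8, 97/4}, Integers))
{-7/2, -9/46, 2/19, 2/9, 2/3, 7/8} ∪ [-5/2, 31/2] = {-7/2} ∪ [-5/2, 31/2]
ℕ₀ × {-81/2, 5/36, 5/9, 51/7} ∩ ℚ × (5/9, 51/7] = ℕ₀ × {51/7}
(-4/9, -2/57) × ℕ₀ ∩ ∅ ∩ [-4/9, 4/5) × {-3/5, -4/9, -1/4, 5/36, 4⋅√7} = ∅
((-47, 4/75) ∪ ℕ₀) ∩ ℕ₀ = ℕ₀ ∪ {0}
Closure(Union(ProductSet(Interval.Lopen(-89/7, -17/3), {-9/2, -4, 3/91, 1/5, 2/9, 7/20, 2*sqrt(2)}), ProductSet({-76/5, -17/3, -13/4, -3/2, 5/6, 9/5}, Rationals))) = Union(ProductSet({-76/5, -17/3, -13/4, -3/2, 5/6, 9/5}, Reals), ProductSet(Interval(-89/7, -17/3), {-9/2, -4, 3/91, 1/5, 2/9, 7/20, 2*sqrt(2)}))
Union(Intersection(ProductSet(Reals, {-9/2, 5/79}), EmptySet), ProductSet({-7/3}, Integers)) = ProductSet({-7/3}, Integers)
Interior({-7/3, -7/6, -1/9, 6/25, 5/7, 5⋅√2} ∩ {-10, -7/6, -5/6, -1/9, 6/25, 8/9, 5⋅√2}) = ∅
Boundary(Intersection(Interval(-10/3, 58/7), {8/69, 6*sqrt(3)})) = {8/69}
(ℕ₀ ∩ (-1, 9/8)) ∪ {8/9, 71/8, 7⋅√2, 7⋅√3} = {0, 1} ∪ {8/9, 71/8, 7⋅√2, 7⋅√3}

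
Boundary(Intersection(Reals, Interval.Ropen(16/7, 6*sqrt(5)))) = {16/7, 6*sqrt(5)}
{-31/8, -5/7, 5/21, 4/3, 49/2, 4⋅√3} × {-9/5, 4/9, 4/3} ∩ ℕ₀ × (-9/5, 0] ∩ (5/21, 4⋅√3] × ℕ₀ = ∅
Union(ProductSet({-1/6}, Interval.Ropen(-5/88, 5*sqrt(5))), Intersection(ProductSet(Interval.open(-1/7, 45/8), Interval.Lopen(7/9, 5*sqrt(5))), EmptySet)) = ProductSet({-1/6}, Interval.Ropen(-5/88, 5*sqrt(5)))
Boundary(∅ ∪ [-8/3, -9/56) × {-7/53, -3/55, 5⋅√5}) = [-8/3, -9/56] × {-7/53, -3/55, 5⋅√5}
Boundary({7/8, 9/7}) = {7/8, 9/7}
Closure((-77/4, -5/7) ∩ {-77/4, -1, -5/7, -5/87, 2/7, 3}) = {-1}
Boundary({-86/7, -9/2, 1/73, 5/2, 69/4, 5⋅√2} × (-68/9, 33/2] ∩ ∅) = ∅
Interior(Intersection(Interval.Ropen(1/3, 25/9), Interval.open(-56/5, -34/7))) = EmptySet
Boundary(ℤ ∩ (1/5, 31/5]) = {1, 2, …, 6}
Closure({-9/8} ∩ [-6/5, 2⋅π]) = {-9/8}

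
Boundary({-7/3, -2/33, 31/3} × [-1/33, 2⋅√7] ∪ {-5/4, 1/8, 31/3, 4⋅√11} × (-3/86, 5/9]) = ({-7/3, -2/33, 31/3} × [-1/33, 2⋅√7]) ∪ ({-5/4, 1/8, 31/3, 4⋅√11} × [-3/86, 5/9])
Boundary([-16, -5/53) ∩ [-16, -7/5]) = {-16, -7/5}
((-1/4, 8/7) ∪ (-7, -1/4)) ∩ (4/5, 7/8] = (4/5, 7/8]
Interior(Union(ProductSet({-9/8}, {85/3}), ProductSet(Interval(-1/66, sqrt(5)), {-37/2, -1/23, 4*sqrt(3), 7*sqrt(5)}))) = EmptySet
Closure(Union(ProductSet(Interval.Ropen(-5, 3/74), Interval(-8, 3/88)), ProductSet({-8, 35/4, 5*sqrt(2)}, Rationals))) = Union(ProductSet({-8, 35/4, 5*sqrt(2)}, Union(Interval(-oo, oo), Rationals)), ProductSet(Interval(-5, 3/74), Interval(-8, 3/88)))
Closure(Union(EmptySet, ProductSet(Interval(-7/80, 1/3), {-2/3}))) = ProductSet(Interval(-7/80, 1/3), {-2/3})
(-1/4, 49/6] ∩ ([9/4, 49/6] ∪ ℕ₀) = {0, 1, …, 8} ∪ [9/4, 49/6]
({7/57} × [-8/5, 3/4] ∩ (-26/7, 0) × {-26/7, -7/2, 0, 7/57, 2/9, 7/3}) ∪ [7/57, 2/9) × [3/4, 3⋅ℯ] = [7/57, 2/9) × [3/4, 3⋅ℯ]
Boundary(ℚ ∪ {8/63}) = ℝ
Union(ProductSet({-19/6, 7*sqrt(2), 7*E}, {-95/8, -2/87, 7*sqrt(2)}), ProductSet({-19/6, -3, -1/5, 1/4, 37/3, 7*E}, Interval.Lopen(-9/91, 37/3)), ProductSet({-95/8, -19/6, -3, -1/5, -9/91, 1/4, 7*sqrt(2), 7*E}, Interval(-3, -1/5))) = Union(ProductSet({-19/6, 7*sqrt(2), 7*E}, {-95/8, -2/87, 7*sqrt(2)}), ProductSet({-19/6, -3, -1/5, 1/4, 37/3, 7*E}, Interval.Lopen(-9/91, 37/3)), ProductSet({-95/8, -19/6, -3, -1/5, -9/91, 1/4, 7*sqrt(2), 7*E}, Interval(-3, -1/5)))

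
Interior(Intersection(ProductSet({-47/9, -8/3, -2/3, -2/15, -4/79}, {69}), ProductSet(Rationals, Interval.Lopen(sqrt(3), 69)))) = EmptySet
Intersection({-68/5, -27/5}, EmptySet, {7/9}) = EmptySet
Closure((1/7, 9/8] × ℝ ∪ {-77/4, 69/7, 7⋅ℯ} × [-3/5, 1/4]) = ([1/7, 9/8] × ℝ) ∪ ({-77/4, 69/7, 7⋅ℯ} × [-3/5, 1/4])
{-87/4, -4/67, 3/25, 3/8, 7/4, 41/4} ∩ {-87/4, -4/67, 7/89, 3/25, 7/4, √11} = {-87/4, -4/67, 3/25, 7/4}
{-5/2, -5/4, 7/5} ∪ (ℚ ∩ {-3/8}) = {-5/2, -5/4, -3/8, 7/5}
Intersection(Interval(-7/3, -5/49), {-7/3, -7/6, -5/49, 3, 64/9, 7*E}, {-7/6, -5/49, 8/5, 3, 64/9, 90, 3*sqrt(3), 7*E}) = {-7/6, -5/49}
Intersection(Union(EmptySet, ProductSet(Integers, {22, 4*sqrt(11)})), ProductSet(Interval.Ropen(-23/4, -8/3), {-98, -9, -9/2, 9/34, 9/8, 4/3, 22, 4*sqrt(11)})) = ProductSet(Range(-5, -2, 1), {22, 4*sqrt(11)})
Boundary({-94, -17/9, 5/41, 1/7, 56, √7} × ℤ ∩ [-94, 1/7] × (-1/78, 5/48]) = {-94, -17/9, 5/41, 1/7} × {0}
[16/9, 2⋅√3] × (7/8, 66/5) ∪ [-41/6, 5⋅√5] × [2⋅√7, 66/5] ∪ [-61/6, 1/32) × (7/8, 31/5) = ([-61/6, 1/32) × (7/8, 31/5)) ∪ ([16/9, 2⋅√3] × (7/8, 66/5)) ∪ ([-41/6, 5⋅√5] × [2⋅√7, 66/5])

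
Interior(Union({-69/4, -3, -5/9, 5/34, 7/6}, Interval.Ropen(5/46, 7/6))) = Interval.open(5/46, 7/6)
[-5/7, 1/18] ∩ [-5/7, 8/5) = [-5/7, 1/18]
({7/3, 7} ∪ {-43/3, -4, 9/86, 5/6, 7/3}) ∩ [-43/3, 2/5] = {-43/3, -4, 9/86}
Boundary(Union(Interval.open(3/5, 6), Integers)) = Union(Complement(Integers, Interval.open(3/5, 6)), {3/5})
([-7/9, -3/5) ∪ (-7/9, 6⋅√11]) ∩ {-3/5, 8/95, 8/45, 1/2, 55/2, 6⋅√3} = {-3/5, 8/95, 8/45, 1/2, 6⋅√3}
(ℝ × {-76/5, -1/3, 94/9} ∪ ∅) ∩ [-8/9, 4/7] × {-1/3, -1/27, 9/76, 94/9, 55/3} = [-8/9, 4/7] × {-1/3, 94/9}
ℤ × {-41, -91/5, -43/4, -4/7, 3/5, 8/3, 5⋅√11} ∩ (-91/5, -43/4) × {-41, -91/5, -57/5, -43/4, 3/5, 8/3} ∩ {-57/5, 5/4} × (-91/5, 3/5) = ∅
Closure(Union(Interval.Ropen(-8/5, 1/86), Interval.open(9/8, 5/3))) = Union(Interval(-8/5, 1/86), Interval(9/8, 5/3))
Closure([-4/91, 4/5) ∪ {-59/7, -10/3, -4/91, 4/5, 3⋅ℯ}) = {-59/7, -10/3, 3⋅ℯ} ∪ [-4/91, 4/5]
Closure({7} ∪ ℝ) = ℝ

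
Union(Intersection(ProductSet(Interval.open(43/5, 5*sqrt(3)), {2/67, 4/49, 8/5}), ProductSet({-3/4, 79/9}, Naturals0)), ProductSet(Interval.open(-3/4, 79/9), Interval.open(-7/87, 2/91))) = ProductSet(Interval.open(-3/4, 79/9), Interval.open(-7/87, 2/91))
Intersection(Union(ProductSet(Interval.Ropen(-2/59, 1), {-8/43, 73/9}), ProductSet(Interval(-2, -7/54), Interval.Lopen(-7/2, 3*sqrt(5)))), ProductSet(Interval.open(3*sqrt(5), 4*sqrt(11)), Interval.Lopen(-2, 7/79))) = EmptySet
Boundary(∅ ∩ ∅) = ∅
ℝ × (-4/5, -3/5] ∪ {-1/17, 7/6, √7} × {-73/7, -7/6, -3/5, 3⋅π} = (ℝ × (-4/5, -3/5]) ∪ ({-1/17, 7/6, √7} × {-73/7, -7/6, -3/5, 3⋅π})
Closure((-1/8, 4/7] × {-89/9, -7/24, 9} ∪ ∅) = [-1/8, 4/7] × {-89/9, -7/24, 9}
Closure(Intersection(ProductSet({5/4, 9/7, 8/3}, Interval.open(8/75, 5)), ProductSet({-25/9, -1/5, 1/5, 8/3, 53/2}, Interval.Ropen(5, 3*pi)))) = EmptySet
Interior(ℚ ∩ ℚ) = ∅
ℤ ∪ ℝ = ℝ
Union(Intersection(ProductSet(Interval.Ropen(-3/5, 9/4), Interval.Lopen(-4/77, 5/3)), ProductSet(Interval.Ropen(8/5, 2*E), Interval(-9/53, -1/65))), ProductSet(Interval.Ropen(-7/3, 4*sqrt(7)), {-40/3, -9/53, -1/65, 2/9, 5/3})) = Union(ProductSet(Interval.Ropen(-7/3, 4*sqrt(7)), {-40/3, -9/53, -1/65, 2/9, 5/3}), ProductSet(Interval.Ropen(8/5, 9/4), Interval.Lopen(-4/77, -1/65)))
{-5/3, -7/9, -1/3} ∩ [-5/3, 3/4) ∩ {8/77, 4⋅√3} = ∅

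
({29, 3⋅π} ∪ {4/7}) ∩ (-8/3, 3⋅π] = {4/7, 3⋅π}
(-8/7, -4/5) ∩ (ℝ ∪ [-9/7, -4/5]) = (-8/7, -4/5)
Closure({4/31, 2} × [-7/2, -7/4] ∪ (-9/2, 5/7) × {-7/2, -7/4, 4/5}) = ({4/31, 2} × [-7/2, -7/4]) ∪ ([-9/2, 5/7] × {-7/2, -7/4, 4/5})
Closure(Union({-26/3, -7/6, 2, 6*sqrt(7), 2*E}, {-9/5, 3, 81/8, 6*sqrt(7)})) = {-26/3, -9/5, -7/6, 2, 3, 81/8, 6*sqrt(7), 2*E}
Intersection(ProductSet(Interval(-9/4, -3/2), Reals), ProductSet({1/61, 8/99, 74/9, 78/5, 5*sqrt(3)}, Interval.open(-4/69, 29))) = EmptySet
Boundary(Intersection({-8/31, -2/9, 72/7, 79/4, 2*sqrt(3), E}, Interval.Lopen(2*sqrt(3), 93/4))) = {72/7, 79/4}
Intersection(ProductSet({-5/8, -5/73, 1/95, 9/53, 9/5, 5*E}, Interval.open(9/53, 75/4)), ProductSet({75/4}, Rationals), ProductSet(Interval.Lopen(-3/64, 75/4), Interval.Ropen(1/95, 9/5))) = EmptySet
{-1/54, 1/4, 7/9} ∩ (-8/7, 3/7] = {-1/54, 1/4}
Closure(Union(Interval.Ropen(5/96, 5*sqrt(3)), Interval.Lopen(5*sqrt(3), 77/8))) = Interval(5/96, 77/8)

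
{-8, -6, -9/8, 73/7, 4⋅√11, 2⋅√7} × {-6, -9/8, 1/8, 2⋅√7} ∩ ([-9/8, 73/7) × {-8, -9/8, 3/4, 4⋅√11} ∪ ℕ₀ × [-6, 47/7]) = {-9/8, 2⋅√7} × {-9/8}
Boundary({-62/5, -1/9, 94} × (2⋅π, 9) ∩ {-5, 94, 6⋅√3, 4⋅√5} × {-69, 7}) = {94} × {7}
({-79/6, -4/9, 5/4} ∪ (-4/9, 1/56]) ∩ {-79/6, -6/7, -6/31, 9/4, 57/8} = {-79/6, -6/31}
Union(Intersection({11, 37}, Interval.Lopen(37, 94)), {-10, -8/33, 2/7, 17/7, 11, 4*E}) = {-10, -8/33, 2/7, 17/7, 11, 4*E}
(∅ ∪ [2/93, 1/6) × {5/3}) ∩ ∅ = ∅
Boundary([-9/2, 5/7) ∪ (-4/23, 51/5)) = {-9/2, 51/5}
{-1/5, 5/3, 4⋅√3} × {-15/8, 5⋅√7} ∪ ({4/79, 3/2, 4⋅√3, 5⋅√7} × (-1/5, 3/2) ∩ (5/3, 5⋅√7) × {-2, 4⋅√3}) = {-1/5, 5/3, 4⋅√3} × {-15/8, 5⋅√7}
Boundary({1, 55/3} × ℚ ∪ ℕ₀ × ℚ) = (ℕ₀ ∪ {55/3}) × ℝ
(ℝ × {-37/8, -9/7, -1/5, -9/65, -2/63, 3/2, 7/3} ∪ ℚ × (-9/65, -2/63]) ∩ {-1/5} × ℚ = {-1/5} × ({-37/8, -9/7, -1/5, -9/65, 3/2, 7/3} ∪ (ℚ ∩ (-9/65, -2/63]))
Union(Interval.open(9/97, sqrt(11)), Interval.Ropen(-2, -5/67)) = Union(Interval.Ropen(-2, -5/67), Interval.open(9/97, sqrt(11)))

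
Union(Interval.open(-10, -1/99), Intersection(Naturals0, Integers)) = Union(Interval.open(-10, -1/99), Naturals0)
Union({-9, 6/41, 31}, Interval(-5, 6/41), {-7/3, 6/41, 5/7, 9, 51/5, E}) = Union({-9, 5/7, 9, 51/5, 31, E}, Interval(-5, 6/41))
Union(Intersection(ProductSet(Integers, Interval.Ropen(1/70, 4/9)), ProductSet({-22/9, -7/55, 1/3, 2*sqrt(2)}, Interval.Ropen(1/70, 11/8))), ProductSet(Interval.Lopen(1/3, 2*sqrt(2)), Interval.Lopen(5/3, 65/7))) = ProductSet(Interval.Lopen(1/3, 2*sqrt(2)), Interval.Lopen(5/3, 65/7))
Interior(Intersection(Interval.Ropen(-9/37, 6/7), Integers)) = EmptySet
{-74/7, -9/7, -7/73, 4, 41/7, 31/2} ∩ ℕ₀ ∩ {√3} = ∅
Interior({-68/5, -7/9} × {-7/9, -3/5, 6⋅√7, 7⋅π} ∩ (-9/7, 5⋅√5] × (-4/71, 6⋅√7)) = ∅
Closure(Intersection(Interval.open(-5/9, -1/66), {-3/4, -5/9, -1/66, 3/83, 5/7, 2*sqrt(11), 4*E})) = EmptySet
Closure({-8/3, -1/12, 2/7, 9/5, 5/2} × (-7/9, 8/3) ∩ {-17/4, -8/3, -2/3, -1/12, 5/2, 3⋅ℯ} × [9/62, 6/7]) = {-8/3, -1/12, 5/2} × [9/62, 6/7]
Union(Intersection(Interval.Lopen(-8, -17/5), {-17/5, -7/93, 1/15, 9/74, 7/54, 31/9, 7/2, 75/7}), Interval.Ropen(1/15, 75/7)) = Union({-17/5}, Interval.Ropen(1/15, 75/7))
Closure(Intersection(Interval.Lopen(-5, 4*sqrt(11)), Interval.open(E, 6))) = Interval(E, 6)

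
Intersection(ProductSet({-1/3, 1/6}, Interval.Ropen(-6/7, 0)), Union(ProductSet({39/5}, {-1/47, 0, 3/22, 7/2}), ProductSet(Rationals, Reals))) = ProductSet({-1/3, 1/6}, Interval.Ropen(-6/7, 0))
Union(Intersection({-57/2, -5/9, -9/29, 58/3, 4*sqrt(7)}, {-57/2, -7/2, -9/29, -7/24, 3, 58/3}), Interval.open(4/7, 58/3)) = Union({-57/2, -9/29}, Interval.Lopen(4/7, 58/3))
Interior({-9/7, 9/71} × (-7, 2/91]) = ∅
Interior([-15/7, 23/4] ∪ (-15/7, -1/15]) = (-15/7, 23/4)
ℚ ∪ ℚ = ℚ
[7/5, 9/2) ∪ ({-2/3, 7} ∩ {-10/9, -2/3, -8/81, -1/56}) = {-2/3} ∪ [7/5, 9/2)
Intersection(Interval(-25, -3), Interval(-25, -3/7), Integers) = Range(-25, -2, 1)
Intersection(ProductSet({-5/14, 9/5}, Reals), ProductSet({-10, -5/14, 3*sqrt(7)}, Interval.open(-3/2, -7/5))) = ProductSet({-5/14}, Interval.open(-3/2, -7/5))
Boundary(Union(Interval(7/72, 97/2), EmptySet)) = {7/72, 97/2}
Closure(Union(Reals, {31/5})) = Reals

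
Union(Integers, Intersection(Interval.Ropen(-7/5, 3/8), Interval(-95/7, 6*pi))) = Union(Integers, Interval.Ropen(-7/5, 3/8))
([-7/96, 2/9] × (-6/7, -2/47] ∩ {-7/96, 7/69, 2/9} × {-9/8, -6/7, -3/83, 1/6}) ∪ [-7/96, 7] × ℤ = [-7/96, 7] × ℤ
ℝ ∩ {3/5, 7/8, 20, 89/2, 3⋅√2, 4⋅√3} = {3/5, 7/8, 20, 89/2, 3⋅√2, 4⋅√3}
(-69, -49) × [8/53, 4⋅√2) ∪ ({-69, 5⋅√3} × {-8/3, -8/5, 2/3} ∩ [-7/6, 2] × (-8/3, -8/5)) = (-69, -49) × [8/53, 4⋅√2)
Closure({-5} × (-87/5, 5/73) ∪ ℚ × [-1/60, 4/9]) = (ℝ × [-1/60, 4/9]) ∪ ({-5} × [-87/5, 5/73])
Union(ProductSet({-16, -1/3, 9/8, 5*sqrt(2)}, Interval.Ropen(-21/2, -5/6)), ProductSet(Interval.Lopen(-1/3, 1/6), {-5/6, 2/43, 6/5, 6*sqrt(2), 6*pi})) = Union(ProductSet({-16, -1/3, 9/8, 5*sqrt(2)}, Interval.Ropen(-21/2, -5/6)), ProductSet(Interval.Lopen(-1/3, 1/6), {-5/6, 2/43, 6/5, 6*sqrt(2), 6*pi}))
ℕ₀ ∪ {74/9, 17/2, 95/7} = ℕ₀ ∪ {74/9, 17/2, 95/7}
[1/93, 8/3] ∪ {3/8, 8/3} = [1/93, 8/3]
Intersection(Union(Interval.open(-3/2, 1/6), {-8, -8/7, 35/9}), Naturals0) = Range(0, 1, 1)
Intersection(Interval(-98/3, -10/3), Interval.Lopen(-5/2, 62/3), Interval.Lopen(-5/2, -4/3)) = EmptySet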